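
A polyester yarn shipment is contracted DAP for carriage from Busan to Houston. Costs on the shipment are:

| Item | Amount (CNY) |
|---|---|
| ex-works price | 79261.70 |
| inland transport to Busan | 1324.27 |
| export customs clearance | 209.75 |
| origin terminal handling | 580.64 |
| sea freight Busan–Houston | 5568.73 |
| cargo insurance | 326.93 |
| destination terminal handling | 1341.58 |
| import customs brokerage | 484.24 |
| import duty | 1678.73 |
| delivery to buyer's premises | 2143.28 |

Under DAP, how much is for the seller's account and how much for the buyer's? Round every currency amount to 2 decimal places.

Seller: CNY 90756.88; buyer: CNY 2162.97

DAP: the seller bears all costs to the named destination except import duty and clearance.
Seller's account: goods 79261.70 + inland to port 1324.27 + export clearance 209.75 + origin terminal 580.64 + freight 5568.73 + insurance 326.93 + destination terminal 1341.58 + delivery 2143.28 = 90756.88
Buyer's account: brokerage 484.24 + duty 1678.73 = 2162.97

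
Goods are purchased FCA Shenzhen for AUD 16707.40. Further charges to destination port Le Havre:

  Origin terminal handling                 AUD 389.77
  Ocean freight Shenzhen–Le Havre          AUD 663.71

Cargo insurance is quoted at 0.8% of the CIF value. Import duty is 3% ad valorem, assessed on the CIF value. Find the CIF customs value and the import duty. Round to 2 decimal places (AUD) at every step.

CIF value: AUD 17904.11; import duty: AUD 537.12

Let C be the CIF value. C = FCA price + pre-shipment costs + freight + 0.8% × C
C − 0.8% × C = 16707.40 + 389.77 + 663.71
0.992 × C = 17760.88
C = 17760.88 / 0.992 = 17904.11
Insurance premium = 0.8% × 17904.11 = 143.23
Import duty = 17904.11 × 3% = 537.12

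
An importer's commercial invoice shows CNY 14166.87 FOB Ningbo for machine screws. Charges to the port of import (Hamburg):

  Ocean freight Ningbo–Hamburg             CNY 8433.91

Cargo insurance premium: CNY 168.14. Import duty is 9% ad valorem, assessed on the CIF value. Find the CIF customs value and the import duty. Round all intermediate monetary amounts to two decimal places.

CIF = FOB price + freight + insurance
CIF = 14166.87 + 8433.91 + 168.14 = 22768.92
Import duty = 22768.92 × 9% = 2049.20

CIF value: CNY 22768.92; import duty: CNY 2049.20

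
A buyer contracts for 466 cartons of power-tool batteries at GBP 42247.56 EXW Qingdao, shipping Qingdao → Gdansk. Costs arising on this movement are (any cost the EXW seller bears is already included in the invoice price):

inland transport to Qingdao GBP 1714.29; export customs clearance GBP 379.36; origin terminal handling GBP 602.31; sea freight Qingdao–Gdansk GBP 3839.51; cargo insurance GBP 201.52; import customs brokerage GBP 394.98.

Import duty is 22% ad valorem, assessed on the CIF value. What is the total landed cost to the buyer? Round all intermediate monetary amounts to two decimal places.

Total landed cost: GBP 60156.13

EXW: the seller makes goods available at their premises; the buyer bears all onward costs.
CIF value = EXW price + inland to port + export clearance + origin terminal + freight + insurance = 42247.56 + 1714.29 + 379.36 + 602.31 + 3839.51 + 201.52 = 48984.55
Import duty = 48984.55 × 22% = 10776.60
Buyer bears: inland to port 1714.29 + export clearance 379.36 + origin terminal 602.31 + freight 3839.51 + insurance 201.52 + brokerage 394.98 + duty 10776.60 = 17908.57
Landed cost = invoice 42247.56 + 17908.57 = 60156.13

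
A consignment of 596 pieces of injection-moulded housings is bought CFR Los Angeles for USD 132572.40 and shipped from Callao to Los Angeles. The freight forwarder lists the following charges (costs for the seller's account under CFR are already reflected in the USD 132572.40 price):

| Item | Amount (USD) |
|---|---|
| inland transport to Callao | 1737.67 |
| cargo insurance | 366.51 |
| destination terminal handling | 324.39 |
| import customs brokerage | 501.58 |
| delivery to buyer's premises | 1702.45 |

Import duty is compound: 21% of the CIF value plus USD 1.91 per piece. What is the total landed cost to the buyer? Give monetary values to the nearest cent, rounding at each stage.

Total landed cost: USD 164522.86

CFR: the seller pays costs through ocean freight to the destination port, but not insurance.
Already in the invoice (seller's account under CFR): inland to port — exclude.
CIF value = CFR price + insurance = 132572.40 + 366.51 = 132938.91
Ad valorem component: 132938.91 × 21% = 27917.17
Specific component: 596 × 1.91 = 1138.36
Import duty = 27917.17 + 1138.36 = 29055.53
Buyer bears: insurance 366.51 + destination terminal 324.39 + brokerage 501.58 + delivery 1702.45 + duty 29055.53 = 31950.46
Landed cost = invoice 132572.40 + 31950.46 = 164522.86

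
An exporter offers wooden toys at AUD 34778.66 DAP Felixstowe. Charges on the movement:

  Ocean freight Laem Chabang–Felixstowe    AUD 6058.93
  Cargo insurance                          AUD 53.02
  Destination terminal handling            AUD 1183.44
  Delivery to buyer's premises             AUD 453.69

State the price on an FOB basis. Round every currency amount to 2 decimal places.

FOB price: AUD 27029.58

From DAP to FOB, the seller no longer bears: freight, insurance, destination terminal, delivery.
FOB price = 34778.66 − 6058.93 − 53.02 − 1183.44 − 453.69 = 27029.58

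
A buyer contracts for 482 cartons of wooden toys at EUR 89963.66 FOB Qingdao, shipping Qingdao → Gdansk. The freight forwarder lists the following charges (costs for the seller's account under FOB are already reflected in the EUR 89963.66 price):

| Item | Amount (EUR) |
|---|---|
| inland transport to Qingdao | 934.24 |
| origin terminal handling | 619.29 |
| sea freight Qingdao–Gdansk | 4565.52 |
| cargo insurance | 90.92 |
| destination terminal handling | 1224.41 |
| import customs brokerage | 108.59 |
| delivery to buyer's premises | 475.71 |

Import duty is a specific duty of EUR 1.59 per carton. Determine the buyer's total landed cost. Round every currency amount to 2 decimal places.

Total landed cost: EUR 97195.19

FOB: the seller bears costs until goods are on board at the origin port; the buyer bears freight, insurance and all costs thereafter.
Already in the invoice (seller's account under FOB): inland to port, origin terminal — exclude.
CIF value = FOB price + freight + insurance = 89963.66 + 4565.52 + 90.92 = 94620.10
Import duty = 482 × 1.59 = 766.38
Buyer bears: freight 4565.52 + insurance 90.92 + destination terminal 1224.41 + brokerage 108.59 + delivery 475.71 + duty 766.38 = 7231.53
Landed cost = invoice 89963.66 + 7231.53 = 97195.19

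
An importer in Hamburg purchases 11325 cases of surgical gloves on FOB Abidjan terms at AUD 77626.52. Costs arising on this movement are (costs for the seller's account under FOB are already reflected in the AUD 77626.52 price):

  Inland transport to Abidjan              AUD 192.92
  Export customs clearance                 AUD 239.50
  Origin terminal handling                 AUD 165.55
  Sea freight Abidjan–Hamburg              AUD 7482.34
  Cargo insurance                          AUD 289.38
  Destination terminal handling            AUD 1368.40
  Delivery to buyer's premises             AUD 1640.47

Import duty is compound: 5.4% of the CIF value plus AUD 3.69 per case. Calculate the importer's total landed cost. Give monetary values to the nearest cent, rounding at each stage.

FOB: the seller bears costs until goods are on board at the origin port; the buyer bears freight, insurance and all costs thereafter.
Already in the invoice (seller's account under FOB): inland to port, export clearance, origin terminal — exclude.
CIF value = FOB price + freight + insurance = 77626.52 + 7482.34 + 289.38 = 85398.24
Ad valorem component: 85398.24 × 5.4% = 4611.50
Specific component: 11325 × 3.69 = 41789.25
Import duty = 4611.50 + 41789.25 = 46400.75
Buyer bears: freight 7482.34 + insurance 289.38 + destination terminal 1368.40 + delivery 1640.47 + duty 46400.75 = 57181.34
Landed cost = invoice 77626.52 + 57181.34 = 134807.86

Total landed cost: AUD 134807.86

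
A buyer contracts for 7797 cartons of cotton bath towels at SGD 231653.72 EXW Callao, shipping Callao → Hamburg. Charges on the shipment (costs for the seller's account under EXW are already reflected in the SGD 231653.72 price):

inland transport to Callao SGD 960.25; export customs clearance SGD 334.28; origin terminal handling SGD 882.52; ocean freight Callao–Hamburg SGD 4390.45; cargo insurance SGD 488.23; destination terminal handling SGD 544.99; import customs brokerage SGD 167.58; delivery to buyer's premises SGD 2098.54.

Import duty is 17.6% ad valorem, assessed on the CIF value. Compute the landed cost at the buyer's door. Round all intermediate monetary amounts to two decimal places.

EXW: the seller makes goods available at their premises; the buyer bears all onward costs.
CIF value = EXW price + inland to port + export clearance + origin terminal + freight + insurance = 231653.72 + 960.25 + 334.28 + 882.52 + 4390.45 + 488.23 = 238709.45
Import duty = 238709.45 × 17.6% = 42012.86
Buyer bears: inland to port 960.25 + export clearance 334.28 + origin terminal 882.52 + freight 4390.45 + insurance 488.23 + destination terminal 544.99 + brokerage 167.58 + delivery 2098.54 + duty 42012.86 = 51879.70
Landed cost = invoice 231653.72 + 51879.70 = 283533.42

Total landed cost: SGD 283533.42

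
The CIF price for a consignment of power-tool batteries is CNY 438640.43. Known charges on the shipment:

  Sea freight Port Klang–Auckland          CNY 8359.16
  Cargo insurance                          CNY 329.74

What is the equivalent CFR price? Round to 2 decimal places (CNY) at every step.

CFR price: CNY 438310.69

Not relevant to the conversion: freight — on the seller under both CIF and CFR; already in the CIF price and stays in the CFR price.
From CIF to CFR, the seller no longer bears: insurance.
CFR price = 438640.43 − 329.74 = 438310.69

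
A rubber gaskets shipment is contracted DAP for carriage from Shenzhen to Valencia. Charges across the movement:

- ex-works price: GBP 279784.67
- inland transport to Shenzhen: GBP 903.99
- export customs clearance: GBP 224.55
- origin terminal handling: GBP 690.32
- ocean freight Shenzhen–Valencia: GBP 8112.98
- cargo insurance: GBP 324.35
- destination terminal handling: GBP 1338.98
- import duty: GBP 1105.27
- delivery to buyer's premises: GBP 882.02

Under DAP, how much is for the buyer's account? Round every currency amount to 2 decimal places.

DAP: the seller bears all costs to the named destination except import duty and clearance.
Seller's account: goods 279784.67 + inland to port 903.99 + export clearance 224.55 + origin terminal 690.32 + freight 8112.98 + insurance 324.35 + destination terminal 1338.98 + delivery 882.02 = 292261.86
Buyer's account: duty 1105.27 = 1105.27

Buyer's account: GBP 1105.27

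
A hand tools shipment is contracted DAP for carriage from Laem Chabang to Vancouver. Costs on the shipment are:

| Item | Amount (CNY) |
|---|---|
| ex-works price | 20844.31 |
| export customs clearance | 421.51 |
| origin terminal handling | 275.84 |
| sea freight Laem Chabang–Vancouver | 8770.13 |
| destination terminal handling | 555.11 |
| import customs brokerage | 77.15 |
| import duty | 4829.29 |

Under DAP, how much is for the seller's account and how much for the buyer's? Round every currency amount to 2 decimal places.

DAP: the seller bears all costs to the named destination except import duty and clearance.
Seller's account: goods 20844.31 + export clearance 421.51 + origin terminal 275.84 + freight 8770.13 + destination terminal 555.11 = 30866.90
Buyer's account: brokerage 77.15 + duty 4829.29 = 4906.44

Seller: CNY 30866.90; buyer: CNY 4906.44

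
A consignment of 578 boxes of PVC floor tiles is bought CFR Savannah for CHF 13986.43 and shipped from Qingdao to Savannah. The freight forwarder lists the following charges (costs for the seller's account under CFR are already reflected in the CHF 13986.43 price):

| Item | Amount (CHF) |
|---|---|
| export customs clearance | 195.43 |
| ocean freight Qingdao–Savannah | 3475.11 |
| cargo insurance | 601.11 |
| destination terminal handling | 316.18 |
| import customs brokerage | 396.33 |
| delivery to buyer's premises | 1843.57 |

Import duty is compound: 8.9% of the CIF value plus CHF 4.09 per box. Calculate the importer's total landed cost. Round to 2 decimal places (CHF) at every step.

Total landed cost: CHF 20805.93

CFR: the seller pays costs through ocean freight to the destination port, but not insurance.
Already in the invoice (seller's account under CFR): export clearance, freight — exclude.
CIF value = CFR price + insurance = 13986.43 + 601.11 = 14587.54
Ad valorem component: 14587.54 × 8.9% = 1298.29
Specific component: 578 × 4.09 = 2364.02
Import duty = 1298.29 + 2364.02 = 3662.31
Buyer bears: insurance 601.11 + destination terminal 316.18 + brokerage 396.33 + delivery 1843.57 + duty 3662.31 = 6819.50
Landed cost = invoice 13986.43 + 6819.50 = 20805.93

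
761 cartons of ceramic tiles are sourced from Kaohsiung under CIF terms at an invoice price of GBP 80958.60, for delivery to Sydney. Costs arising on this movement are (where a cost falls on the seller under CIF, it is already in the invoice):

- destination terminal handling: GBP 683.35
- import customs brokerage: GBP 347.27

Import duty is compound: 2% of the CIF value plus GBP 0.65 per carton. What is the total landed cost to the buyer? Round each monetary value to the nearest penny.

Total landed cost: GBP 84103.04

CIF: the seller pays costs through ocean freight and marine insurance to the destination port.
The CIF price already equals the CIF value: 80958.60
Ad valorem component: 80958.60 × 2% = 1619.17
Specific component: 761 × 0.65 = 494.65
Import duty = 1619.17 + 494.65 = 2113.82
Buyer bears: destination terminal 683.35 + brokerage 347.27 + duty 2113.82 = 3144.44
Landed cost = invoice 80958.60 + 3144.44 = 84103.04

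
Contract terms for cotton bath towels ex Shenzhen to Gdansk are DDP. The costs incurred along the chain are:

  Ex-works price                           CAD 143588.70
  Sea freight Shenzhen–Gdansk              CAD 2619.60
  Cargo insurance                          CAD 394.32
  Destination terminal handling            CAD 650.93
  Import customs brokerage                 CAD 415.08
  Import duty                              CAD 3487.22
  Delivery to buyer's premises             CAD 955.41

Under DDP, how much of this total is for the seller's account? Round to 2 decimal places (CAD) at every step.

DDP: the seller bears all costs including import duty.
Seller's account: goods 143588.70 + freight 2619.60 + insurance 394.32 + destination terminal 650.93 + brokerage 415.08 + duty 3487.22 + delivery 955.41 = 152111.26
Buyer's account: 0.00

Seller's account: CAD 152111.26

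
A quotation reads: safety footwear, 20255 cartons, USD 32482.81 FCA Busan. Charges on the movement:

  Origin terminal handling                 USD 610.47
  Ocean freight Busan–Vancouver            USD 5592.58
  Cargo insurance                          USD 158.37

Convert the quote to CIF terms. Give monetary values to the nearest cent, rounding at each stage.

From FCA to CIF, the seller additionally bears: origin terminal, freight, insurance.
CIF price = 32482.81 + 610.47 + 5592.58 + 158.37 = 38844.23

CIF price: USD 38844.23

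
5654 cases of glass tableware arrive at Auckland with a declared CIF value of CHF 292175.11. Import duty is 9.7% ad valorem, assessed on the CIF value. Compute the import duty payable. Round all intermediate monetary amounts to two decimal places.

Import duty: CHF 28340.99

Import duty = 292175.11 × 9.7% = 28340.99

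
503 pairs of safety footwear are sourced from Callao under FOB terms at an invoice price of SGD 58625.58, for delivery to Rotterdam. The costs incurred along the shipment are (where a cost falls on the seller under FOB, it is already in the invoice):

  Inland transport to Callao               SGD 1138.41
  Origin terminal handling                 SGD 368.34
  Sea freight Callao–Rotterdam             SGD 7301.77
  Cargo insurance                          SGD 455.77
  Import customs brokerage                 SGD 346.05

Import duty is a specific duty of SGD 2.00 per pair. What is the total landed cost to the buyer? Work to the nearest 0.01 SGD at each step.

Total landed cost: SGD 67735.17

FOB: the seller bears costs until goods are on board at the origin port; the buyer bears freight, insurance and all costs thereafter.
Already in the invoice (seller's account under FOB): inland to port, origin terminal — exclude.
CIF value = FOB price + freight + insurance = 58625.58 + 7301.77 + 455.77 = 66383.12
Import duty = 503 × 2.00 = 1006.00
Buyer bears: freight 7301.77 + insurance 455.77 + brokerage 346.05 + duty 1006.00 = 9109.59
Landed cost = invoice 58625.58 + 9109.59 = 67735.17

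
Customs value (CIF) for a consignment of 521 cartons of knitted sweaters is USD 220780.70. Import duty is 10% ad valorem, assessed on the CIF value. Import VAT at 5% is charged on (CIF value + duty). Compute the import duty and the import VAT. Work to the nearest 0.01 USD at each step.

Import duty = 220780.70 × 10% = 22078.07
VAT base = CIF + duty = 220780.70 + 22078.07 = 242858.77
Import VAT = 242858.77 × 5% = 12142.94

Import duty: USD 22078.07; import VAT: USD 12142.94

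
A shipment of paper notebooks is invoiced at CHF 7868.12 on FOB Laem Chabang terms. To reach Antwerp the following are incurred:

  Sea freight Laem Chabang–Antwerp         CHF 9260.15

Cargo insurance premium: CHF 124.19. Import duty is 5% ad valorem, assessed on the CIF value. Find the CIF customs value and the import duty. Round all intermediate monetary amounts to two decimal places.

CIF = FOB price + freight + insurance
CIF = 7868.12 + 9260.15 + 124.19 = 17252.46
Import duty = 17252.46 × 5% = 862.62

CIF value: CHF 17252.46; import duty: CHF 862.62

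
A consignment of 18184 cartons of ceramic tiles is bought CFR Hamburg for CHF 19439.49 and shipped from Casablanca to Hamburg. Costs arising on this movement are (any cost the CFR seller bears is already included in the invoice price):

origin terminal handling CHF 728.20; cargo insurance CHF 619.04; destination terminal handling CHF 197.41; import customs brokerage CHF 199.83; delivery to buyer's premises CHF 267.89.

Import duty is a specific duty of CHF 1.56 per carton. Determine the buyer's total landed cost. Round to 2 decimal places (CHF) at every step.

CFR: the seller pays costs through ocean freight to the destination port, but not insurance.
Already in the invoice (seller's account under CFR): origin terminal — exclude.
CIF value = CFR price + insurance = 19439.49 + 619.04 = 20058.53
Import duty = 18184 × 1.56 = 28367.04
Buyer bears: insurance 619.04 + destination terminal 197.41 + brokerage 199.83 + delivery 267.89 + duty 28367.04 = 29651.21
Landed cost = invoice 19439.49 + 29651.21 = 49090.70

Total landed cost: CHF 49090.70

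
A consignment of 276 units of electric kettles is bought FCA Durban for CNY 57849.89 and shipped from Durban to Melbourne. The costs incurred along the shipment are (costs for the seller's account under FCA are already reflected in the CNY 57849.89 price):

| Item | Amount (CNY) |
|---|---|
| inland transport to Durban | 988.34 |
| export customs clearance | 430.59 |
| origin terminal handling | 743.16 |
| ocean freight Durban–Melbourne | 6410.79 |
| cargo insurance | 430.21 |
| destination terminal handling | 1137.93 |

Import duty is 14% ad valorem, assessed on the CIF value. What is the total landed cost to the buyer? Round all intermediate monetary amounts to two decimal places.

Total landed cost: CNY 75732.75

FCA: the seller delivers export-cleared goods to the carrier; the buyer bears costs from that point.
Already in the invoice (seller's account under FCA): inland to port, export clearance — exclude.
CIF value = FCA price + origin terminal + freight + insurance = 57849.89 + 743.16 + 6410.79 + 430.21 = 65434.05
Import duty = 65434.05 × 14% = 9160.77
Buyer bears: origin terminal 743.16 + freight 6410.79 + insurance 430.21 + destination terminal 1137.93 + duty 9160.77 = 17882.86
Landed cost = invoice 57849.89 + 17882.86 = 75732.75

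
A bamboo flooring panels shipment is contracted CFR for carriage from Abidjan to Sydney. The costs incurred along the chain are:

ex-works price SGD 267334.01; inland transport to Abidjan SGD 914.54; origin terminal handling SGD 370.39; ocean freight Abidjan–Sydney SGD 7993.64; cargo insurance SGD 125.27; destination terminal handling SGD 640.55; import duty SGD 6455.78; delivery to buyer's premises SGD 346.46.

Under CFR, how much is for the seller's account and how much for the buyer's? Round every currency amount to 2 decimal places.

Seller: SGD 276612.58; buyer: SGD 7568.06

CFR: the seller pays costs through ocean freight to the destination port, but not insurance.
Seller's account: goods 267334.01 + inland to port 914.54 + origin terminal 370.39 + freight 7993.64 = 276612.58
Buyer's account: insurance 125.27 + destination terminal 640.55 + duty 6455.78 + delivery 346.46 = 7568.06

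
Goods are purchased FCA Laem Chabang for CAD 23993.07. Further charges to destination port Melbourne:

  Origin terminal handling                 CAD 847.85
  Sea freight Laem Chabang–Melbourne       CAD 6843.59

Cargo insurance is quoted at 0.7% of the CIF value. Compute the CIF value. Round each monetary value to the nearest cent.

Let C be the CIF value. C = FCA price + pre-shipment costs + freight + 0.7% × C
C − 0.7% × C = 23993.07 + 847.85 + 6843.59
0.993 × C = 31684.51
C = 31684.51 / 0.993 = 31907.87
Insurance premium = 0.7% × 31907.87 = 223.36

CIF value: CAD 31907.87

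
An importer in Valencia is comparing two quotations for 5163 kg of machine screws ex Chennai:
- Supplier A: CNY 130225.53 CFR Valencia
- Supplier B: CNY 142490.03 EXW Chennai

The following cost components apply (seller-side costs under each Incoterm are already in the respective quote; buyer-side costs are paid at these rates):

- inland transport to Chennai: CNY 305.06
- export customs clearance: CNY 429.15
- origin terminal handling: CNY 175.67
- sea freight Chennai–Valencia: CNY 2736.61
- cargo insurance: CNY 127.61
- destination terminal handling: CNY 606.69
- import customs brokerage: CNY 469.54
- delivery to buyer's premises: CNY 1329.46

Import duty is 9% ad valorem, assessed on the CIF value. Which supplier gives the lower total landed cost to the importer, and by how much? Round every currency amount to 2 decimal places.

Supplier A (CFR):
CIF value = CFR price + insurance = 130225.53 + 127.61 = 130353.14
Import duty = 130353.14 × 9% = 11731.78
Buyer bears (A): 127.61 + 606.69 + 469.54 + 1329.46 = 2533.30
Landed cost (A) = invoice 130225.53 + 2533.30 + duty 11731.78 = 144490.61
Supplier B (EXW):
CIF value = EXW price + inland to port + export clearance + origin terminal + freight + insurance = 142490.03 + 305.06 + 429.15 + 175.67 + 2736.61 + 127.61 = 146264.13
Import duty = 146264.13 × 9% = 13163.77
Buyer bears (B): 305.06 + 429.15 + 175.67 + 2736.61 + 127.61 + 606.69 + 469.54 + 1329.46 = 6179.79
Landed cost (B) = invoice 142490.03 + 6179.79 + duty 13163.77 = 161833.59
Difference = |144490.61 − 161833.59| = 17342.98

Supplier A is cheaper by CNY 17342.98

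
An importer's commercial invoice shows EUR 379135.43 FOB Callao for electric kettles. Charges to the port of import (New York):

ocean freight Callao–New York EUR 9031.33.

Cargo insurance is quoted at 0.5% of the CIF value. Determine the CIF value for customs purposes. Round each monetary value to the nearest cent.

Let C be the CIF value. C = FOB price + freight + 0.5% × C
C − 0.5% × C = 379135.43 + 9031.33
0.995 × C = 388166.76
C = 388166.76 / 0.995 = 390117.35
Insurance premium = 0.5% × 390117.35 = 1950.59

CIF value: EUR 390117.35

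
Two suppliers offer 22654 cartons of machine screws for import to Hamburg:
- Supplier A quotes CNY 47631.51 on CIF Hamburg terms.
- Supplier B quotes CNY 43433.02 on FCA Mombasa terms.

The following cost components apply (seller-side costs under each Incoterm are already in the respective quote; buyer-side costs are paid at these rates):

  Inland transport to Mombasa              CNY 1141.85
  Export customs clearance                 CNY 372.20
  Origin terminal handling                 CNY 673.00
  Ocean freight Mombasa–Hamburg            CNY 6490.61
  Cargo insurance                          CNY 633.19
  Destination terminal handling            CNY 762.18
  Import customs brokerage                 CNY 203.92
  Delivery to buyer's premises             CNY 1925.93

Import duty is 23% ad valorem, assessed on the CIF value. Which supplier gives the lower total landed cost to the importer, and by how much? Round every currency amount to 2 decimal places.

Supplier A is cheaper by CNY 4425.92

Supplier A (CIF):
The CIF price already equals the CIF value: 47631.51
Import duty = 47631.51 × 23% = 10955.25
Buyer bears (A): 762.18 + 203.92 + 1925.93 = 2892.03
Landed cost (A) = invoice 47631.51 + 2892.03 + duty 10955.25 = 61478.79
Supplier B (FCA):
CIF value = FCA price + origin terminal + freight + insurance = 43433.02 + 673.00 + 6490.61 + 633.19 = 51229.82
Import duty = 51229.82 × 23% = 11782.86
Buyer bears (B): 673.00 + 6490.61 + 633.19 + 762.18 + 203.92 + 1925.93 = 10688.83
Landed cost (B) = invoice 43433.02 + 10688.83 + duty 11782.86 = 65904.71
Difference = |61478.79 − 65904.71| = 4425.92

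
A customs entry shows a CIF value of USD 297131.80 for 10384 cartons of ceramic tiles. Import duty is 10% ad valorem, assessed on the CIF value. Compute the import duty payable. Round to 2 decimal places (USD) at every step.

Import duty: USD 29713.18

Import duty = 297131.80 × 10% = 29713.18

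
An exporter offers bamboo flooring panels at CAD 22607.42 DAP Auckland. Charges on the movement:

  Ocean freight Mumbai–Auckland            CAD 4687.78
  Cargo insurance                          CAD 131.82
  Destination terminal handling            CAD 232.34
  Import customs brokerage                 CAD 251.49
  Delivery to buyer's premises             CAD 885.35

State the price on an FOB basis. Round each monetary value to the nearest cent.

Not relevant to the conversion: brokerage — on the buyer under both terms; not part of either seller's price.
From DAP to FOB, the seller no longer bears: freight, insurance, destination terminal, delivery.
FOB price = 22607.42 − 4687.78 − 131.82 − 232.34 − 885.35 = 16670.13

FOB price: CAD 16670.13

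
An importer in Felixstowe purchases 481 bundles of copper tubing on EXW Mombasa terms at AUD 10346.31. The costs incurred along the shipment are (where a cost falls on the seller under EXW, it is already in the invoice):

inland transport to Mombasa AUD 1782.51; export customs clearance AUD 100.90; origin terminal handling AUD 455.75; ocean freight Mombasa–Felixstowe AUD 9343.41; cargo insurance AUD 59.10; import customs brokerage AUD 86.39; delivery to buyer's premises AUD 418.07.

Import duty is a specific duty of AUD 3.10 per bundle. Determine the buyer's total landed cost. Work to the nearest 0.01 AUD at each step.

EXW: the seller makes goods available at their premises; the buyer bears all onward costs.
CIF value = EXW price + inland to port + export clearance + origin terminal + freight + insurance = 10346.31 + 1782.51 + 100.90 + 455.75 + 9343.41 + 59.10 = 22087.98
Import duty = 481 × 3.10 = 1491.10
Buyer bears: inland to port 1782.51 + export clearance 100.90 + origin terminal 455.75 + freight 9343.41 + insurance 59.10 + brokerage 86.39 + delivery 418.07 + duty 1491.10 = 13737.23
Landed cost = invoice 10346.31 + 13737.23 = 24083.54

Total landed cost: AUD 24083.54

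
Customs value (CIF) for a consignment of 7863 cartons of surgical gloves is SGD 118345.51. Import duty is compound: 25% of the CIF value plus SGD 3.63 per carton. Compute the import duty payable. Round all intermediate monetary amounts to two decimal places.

Ad valorem component: 118345.51 × 25% = 29586.38
Specific component: 7863 × 3.63 = 28542.69
Import duty = 29586.38 + 28542.69 = 58129.07

Import duty: SGD 58129.07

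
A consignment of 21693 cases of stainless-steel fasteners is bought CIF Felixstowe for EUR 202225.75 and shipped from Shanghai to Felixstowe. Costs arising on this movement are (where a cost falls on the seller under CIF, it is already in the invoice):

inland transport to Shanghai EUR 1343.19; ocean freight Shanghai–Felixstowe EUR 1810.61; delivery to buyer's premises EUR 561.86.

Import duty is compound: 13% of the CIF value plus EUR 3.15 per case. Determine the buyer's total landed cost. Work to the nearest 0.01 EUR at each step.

Total landed cost: EUR 297409.91

CIF: the seller pays costs through ocean freight and marine insurance to the destination port.
Already in the invoice (seller's account under CIF): inland to port, freight — exclude.
The CIF price already equals the CIF value: 202225.75
Ad valorem component: 202225.75 × 13% = 26289.35
Specific component: 21693 × 3.15 = 68332.95
Import duty = 26289.35 + 68332.95 = 94622.30
Buyer bears: delivery 561.86 + duty 94622.30 = 95184.16
Landed cost = invoice 202225.75 + 95184.16 = 297409.91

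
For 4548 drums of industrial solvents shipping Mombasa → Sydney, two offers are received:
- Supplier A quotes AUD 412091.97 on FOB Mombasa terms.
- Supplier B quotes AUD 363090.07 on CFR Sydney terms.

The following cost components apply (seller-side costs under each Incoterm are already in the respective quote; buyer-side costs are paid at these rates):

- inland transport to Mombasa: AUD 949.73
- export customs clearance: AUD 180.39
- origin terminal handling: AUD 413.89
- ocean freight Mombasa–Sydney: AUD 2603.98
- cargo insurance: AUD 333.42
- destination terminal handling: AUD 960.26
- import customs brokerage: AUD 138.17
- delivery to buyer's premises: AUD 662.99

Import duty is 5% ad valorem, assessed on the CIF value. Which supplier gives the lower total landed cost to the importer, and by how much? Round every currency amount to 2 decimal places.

Supplier A (FOB):
CIF value = FOB price + freight + insurance = 412091.97 + 2603.98 + 333.42 = 415029.37
Import duty = 415029.37 × 5% = 20751.47
Buyer bears (A): 2603.98 + 333.42 + 960.26 + 138.17 + 662.99 = 4698.82
Landed cost (A) = invoice 412091.97 + 4698.82 + duty 20751.47 = 437542.26
Supplier B (CFR):
CIF value = CFR price + insurance = 363090.07 + 333.42 = 363423.49
Import duty = 363423.49 × 5% = 18171.17
Buyer bears (B): 333.42 + 960.26 + 138.17 + 662.99 = 2094.84
Landed cost (B) = invoice 363090.07 + 2094.84 + duty 18171.17 = 383356.08
Difference = |437542.26 − 383356.08| = 54186.18

Supplier B is cheaper by AUD 54186.18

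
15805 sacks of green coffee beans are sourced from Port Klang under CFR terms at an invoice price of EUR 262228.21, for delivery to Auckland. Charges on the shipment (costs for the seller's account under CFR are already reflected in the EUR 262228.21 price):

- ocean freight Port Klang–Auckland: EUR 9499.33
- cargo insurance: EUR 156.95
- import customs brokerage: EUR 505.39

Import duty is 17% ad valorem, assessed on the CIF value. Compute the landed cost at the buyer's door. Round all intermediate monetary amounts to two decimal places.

Total landed cost: EUR 307496.03

CFR: the seller pays costs through ocean freight to the destination port, but not insurance.
Already in the invoice (seller's account under CFR): freight — exclude.
CIF value = CFR price + insurance = 262228.21 + 156.95 = 262385.16
Import duty = 262385.16 × 17% = 44605.48
Buyer bears: insurance 156.95 + brokerage 505.39 + duty 44605.48 = 45267.82
Landed cost = invoice 262228.21 + 45267.82 = 307496.03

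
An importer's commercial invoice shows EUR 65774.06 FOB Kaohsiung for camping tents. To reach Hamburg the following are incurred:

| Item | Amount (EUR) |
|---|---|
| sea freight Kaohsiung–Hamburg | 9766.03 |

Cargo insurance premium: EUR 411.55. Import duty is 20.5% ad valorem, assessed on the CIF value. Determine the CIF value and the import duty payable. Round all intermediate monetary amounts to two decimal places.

CIF value: EUR 75951.64; import duty: EUR 15570.09

CIF = FOB price + freight + insurance
CIF = 65774.06 + 9766.03 + 411.55 = 75951.64
Import duty = 75951.64 × 20.5% = 15570.09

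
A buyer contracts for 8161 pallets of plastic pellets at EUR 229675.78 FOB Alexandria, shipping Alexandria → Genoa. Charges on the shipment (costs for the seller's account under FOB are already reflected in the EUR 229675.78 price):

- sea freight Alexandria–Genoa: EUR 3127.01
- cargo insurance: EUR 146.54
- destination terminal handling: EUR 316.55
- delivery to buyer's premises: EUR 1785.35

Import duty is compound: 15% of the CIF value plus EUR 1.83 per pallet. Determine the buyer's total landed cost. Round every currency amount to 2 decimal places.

Total landed cost: EUR 284928.26

FOB: the seller bears costs until goods are on board at the origin port; the buyer bears freight, insurance and all costs thereafter.
CIF value = FOB price + freight + insurance = 229675.78 + 3127.01 + 146.54 = 232949.33
Ad valorem component: 232949.33 × 15% = 34942.40
Specific component: 8161 × 1.83 = 14934.63
Import duty = 34942.40 + 14934.63 = 49877.03
Buyer bears: freight 3127.01 + insurance 146.54 + destination terminal 316.55 + delivery 1785.35 + duty 49877.03 = 55252.48
Landed cost = invoice 229675.78 + 55252.48 = 284928.26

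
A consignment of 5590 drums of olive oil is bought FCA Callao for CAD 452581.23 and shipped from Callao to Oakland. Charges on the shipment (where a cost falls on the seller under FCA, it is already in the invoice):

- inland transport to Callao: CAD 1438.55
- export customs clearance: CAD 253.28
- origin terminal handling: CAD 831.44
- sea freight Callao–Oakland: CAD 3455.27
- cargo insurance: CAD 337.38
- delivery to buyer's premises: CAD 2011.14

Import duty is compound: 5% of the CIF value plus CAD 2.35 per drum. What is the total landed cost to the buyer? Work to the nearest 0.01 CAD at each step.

FCA: the seller delivers export-cleared goods to the carrier; the buyer bears costs from that point.
Already in the invoice (seller's account under FCA): inland to port, export clearance — exclude.
CIF value = FCA price + origin terminal + freight + insurance = 452581.23 + 831.44 + 3455.27 + 337.38 = 457205.32
Ad valorem component: 457205.32 × 5% = 22860.27
Specific component: 5590 × 2.35 = 13136.50
Import duty = 22860.27 + 13136.50 = 35996.77
Buyer bears: origin terminal 831.44 + freight 3455.27 + insurance 337.38 + delivery 2011.14 + duty 35996.77 = 42632.00
Landed cost = invoice 452581.23 + 42632.00 = 495213.23

Total landed cost: CAD 495213.23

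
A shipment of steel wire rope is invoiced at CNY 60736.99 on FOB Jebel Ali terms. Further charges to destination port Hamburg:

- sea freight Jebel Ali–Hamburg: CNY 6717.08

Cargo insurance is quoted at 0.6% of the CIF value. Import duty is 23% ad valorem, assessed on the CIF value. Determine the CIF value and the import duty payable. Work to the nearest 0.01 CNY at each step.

Let C be the CIF value. C = FOB price + freight + 0.6% × C
C − 0.6% × C = 60736.99 + 6717.08
0.994 × C = 67454.07
C = 67454.07 / 0.994 = 67861.24
Insurance premium = 0.6% × 67861.24 = 407.17
Import duty = 67861.24 × 23% = 15608.09

CIF value: CNY 67861.24; import duty: CNY 15608.09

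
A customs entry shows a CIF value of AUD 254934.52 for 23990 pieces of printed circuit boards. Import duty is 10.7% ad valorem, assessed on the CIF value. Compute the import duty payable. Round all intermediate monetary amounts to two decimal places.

Import duty = 254934.52 × 10.7% = 27277.99

Import duty: AUD 27277.99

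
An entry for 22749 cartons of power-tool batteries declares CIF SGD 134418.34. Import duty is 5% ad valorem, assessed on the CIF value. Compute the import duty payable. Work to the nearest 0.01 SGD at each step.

Import duty: SGD 6720.92

Import duty = 134418.34 × 5% = 6720.92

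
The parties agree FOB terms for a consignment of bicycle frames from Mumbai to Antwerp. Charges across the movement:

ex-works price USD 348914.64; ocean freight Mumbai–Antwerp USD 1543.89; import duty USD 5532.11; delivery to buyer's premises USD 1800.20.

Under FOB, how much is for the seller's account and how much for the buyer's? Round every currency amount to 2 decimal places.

Seller: USD 348914.64; buyer: USD 8876.20

FOB: the seller bears costs until goods are on board at the origin port; the buyer bears freight, insurance and all costs thereafter.
Seller's account: goods 348914.64 = 348914.64
Buyer's account: freight 1543.89 + duty 5532.11 + delivery 1800.20 = 8876.20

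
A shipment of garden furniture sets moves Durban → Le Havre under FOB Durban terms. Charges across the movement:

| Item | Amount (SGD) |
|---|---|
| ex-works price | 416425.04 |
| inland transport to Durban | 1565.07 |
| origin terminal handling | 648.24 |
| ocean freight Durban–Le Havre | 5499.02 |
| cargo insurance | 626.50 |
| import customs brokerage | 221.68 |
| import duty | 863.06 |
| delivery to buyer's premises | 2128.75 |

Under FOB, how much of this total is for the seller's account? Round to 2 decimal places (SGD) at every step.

Seller's account: SGD 418638.35

FOB: the seller bears costs until goods are on board at the origin port; the buyer bears freight, insurance and all costs thereafter.
Seller's account: goods 416425.04 + inland to port 1565.07 + origin terminal 648.24 = 418638.35
Buyer's account: freight 5499.02 + insurance 626.50 + brokerage 221.68 + duty 863.06 + delivery 2128.75 = 9339.01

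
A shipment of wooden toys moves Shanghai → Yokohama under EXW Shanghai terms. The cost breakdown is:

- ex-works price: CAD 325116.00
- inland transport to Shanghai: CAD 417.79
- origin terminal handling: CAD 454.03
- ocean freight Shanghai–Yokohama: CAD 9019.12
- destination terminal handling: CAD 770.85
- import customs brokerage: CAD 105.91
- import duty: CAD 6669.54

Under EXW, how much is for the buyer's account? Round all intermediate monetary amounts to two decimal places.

Buyer's account: CAD 17437.24

EXW: the seller makes goods available at their premises; the buyer bears all onward costs.
Seller's account: goods 325116.00 = 325116.00
Buyer's account: inland to port 417.79 + origin terminal 454.03 + freight 9019.12 + destination terminal 770.85 + brokerage 105.91 + duty 6669.54 = 17437.24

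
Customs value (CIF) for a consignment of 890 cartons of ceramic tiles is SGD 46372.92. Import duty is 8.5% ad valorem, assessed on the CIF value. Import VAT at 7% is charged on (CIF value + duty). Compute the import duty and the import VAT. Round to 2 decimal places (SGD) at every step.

Import duty = 46372.92 × 8.5% = 3941.70
VAT base = CIF + duty = 46372.92 + 3941.70 = 50314.62
Import VAT = 50314.62 × 7% = 3522.02

Import duty: SGD 3941.70; import VAT: SGD 3522.02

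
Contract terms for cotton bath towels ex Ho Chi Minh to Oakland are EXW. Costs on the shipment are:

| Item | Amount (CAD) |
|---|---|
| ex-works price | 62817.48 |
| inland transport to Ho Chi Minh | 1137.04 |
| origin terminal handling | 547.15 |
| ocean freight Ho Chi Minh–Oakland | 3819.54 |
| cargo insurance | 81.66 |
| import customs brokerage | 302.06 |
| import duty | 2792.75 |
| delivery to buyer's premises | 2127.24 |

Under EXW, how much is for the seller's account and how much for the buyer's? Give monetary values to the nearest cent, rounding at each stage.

Seller: CAD 62817.48; buyer: CAD 10807.44

EXW: the seller makes goods available at their premises; the buyer bears all onward costs.
Seller's account: goods 62817.48 = 62817.48
Buyer's account: inland to port 1137.04 + origin terminal 547.15 + freight 3819.54 + insurance 81.66 + brokerage 302.06 + duty 2792.75 + delivery 2127.24 = 10807.44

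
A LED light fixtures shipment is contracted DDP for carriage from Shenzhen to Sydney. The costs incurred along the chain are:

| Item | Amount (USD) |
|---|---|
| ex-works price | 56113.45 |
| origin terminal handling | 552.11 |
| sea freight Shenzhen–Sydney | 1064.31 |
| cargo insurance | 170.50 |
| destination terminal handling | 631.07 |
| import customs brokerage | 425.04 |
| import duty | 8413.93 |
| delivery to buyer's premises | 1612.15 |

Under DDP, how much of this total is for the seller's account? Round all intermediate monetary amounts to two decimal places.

Seller's account: USD 68982.56

DDP: the seller bears all costs including import duty.
Seller's account: goods 56113.45 + origin terminal 552.11 + freight 1064.31 + insurance 170.50 + destination terminal 631.07 + brokerage 425.04 + duty 8413.93 + delivery 1612.15 = 68982.56
Buyer's account: 0.00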